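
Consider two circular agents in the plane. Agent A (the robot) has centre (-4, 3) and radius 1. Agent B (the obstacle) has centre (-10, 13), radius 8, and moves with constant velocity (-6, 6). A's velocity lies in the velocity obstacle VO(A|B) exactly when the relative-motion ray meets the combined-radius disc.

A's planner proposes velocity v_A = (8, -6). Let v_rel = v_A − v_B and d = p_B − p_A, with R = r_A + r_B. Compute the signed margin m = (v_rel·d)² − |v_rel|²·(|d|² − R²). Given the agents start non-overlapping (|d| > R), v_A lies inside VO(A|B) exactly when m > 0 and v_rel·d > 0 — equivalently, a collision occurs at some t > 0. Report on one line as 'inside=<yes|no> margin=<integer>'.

d = (-6, 10),  |d|² = 136;  R = 1+8 = 9,  c = 136−9² = 55
v_rel = (14, -12),  |v_rel|² = 340;  v_rel·d = (14)·(-6) + (-12)·(10) = -204
340·t² + 408·t + 55 = 0  ⇒  m = (-204)² − 340·55 = 22916
m = 22916 > 0,  v_rel·d = -204 < 0  ⇒  outside

inside=no margin=22916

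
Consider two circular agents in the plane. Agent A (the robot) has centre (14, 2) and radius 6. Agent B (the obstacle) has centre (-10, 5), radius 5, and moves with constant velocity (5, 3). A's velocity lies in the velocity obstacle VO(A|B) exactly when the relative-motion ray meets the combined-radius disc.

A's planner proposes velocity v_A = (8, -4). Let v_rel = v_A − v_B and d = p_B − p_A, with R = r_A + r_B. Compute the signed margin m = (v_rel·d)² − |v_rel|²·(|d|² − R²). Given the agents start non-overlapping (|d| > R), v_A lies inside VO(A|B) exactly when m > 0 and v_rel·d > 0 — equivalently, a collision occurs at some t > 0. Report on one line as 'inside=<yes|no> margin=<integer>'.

d = (-24, 3),  |d|² = 585;  R = 6+5 = 11,  c = 585−11² = 464
v_rel = (3, -7),  |v_rel|² = 58;  v_rel·d = (3)·(-24) + (-7)·(3) = -93
58·t² + 186·t + 464 = 0  ⇒  m = (-93)² − 58·464 = -18263
m = -18263 < 0,  v_rel·d = -93 < 0  ⇒  outside

inside=no margin=-18263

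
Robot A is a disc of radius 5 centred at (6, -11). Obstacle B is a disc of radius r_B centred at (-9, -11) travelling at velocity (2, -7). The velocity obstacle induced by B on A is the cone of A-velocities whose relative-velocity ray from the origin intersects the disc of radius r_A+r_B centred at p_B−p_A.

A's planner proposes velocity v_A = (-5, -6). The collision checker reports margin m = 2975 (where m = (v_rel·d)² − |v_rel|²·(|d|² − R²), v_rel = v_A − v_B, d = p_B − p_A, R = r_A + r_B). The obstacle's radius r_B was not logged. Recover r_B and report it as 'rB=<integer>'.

m = 2975
d = (-15, 0);  v_rel = (-7, 1),  |v_rel|² = 50
v_rel×d = (-7)·(0) − (1)·(-15) = 15
since m = R²·50 − 15²:  R² = (225 + 2975) / 50 = 64
R = √64 = 8  ⇒  r_B = 8 − 5 = 3

rB=3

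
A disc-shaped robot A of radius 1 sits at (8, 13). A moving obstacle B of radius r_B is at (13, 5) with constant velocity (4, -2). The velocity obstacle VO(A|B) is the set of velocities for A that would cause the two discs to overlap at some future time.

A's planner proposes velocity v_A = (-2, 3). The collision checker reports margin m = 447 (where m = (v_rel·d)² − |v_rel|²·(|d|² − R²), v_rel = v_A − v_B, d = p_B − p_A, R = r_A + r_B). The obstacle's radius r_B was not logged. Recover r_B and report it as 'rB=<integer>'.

m = 447
d = (5, -8);  v_rel = (-6, 5),  |v_rel|² = 61
v_rel×d = (-6)·(-8) − (5)·(5) = 23
since m = R²·61 − 23²:  R² = (529 + 447) / 61 = 16
R = √16 = 4  ⇒  r_B = 4 − 1 = 3

rB=3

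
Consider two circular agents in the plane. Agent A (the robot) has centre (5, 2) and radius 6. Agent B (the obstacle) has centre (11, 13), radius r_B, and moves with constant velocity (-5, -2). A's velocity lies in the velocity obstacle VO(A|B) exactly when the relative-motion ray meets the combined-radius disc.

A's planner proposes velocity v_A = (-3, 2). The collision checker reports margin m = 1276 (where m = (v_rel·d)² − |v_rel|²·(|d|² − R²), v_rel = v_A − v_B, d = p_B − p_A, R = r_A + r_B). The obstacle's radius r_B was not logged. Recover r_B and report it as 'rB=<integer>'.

m = 1276
d = (6, 11);  v_rel = (2, 4),  |v_rel|² = 20
v_rel×d = (2)·(11) − (4)·(6) = -2
since m = R²·20 − (-2)²:  R² = (4 + 1276) / 20 = 64
R = √64 = 8  ⇒  r_B = 8 − 6 = 2

rB=2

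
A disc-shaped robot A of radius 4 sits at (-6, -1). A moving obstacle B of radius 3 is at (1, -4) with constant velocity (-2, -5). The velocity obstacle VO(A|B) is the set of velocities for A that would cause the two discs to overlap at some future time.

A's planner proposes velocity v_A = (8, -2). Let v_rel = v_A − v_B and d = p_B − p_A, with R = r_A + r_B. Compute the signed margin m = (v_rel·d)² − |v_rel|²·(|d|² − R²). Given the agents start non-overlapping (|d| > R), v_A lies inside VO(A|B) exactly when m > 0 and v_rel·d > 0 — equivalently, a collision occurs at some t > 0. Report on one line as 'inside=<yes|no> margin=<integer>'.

d = (7, -3),  |d|² = 58;  R = 4+3 = 7,  c = 58−7² = 9
v_rel = (10, 3),  |v_rel|² = 109;  v_rel·d = (10)·(7) + (3)·(-3) = 61
109·t² − 122·t + 9 = 0  ⇒  m = 61² − 109·9 = 2740
m = 2740 > 0,  v_rel·d = 61 > 0  ⇒  inside

inside=yes margin=2740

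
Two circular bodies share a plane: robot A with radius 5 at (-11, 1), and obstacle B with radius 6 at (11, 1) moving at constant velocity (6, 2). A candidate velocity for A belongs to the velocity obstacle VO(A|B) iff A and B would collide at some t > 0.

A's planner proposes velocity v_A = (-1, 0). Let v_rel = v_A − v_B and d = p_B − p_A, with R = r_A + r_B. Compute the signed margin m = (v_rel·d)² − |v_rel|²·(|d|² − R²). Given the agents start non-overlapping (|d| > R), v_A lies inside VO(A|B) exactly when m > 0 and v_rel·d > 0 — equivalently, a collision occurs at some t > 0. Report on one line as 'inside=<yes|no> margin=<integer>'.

d = (22, 0),  |d|² = 484;  R = 5+6 = 11,  c = 484−11² = 363
v_rel = (-7, -2),  |v_rel|² = 53;  v_rel·d = (-7)·(22) + (-2)·(0) = -154
53·t² + 308·t + 363 = 0  ⇒  m = (-154)² − 53·363 = 4477
m = 4477 > 0,  v_rel·d = -154 < 0  ⇒  outside

inside=no margin=4477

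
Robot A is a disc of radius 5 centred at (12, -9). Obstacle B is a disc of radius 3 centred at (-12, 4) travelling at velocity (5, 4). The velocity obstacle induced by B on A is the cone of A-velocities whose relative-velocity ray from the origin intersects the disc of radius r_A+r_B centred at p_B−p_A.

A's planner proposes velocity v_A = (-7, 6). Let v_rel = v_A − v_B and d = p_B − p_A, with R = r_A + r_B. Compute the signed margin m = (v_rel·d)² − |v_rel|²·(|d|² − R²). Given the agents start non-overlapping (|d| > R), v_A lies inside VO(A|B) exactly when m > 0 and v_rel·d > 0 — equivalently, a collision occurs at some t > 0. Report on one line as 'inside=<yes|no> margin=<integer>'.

d = (-24, 13),  |d|² = 745;  R = 5+3 = 8,  c = 745−8² = 681
v_rel = (-12, 2),  |v_rel|² = 148;  v_rel·d = (-12)·(-24) + (2)·(13) = 314
148·t² − 628·t + 681 = 0  ⇒  m = 314² − 148·681 = -2192
m = -2192 < 0,  v_rel·d = 314 > 0  ⇒  outside

inside=no margin=-2192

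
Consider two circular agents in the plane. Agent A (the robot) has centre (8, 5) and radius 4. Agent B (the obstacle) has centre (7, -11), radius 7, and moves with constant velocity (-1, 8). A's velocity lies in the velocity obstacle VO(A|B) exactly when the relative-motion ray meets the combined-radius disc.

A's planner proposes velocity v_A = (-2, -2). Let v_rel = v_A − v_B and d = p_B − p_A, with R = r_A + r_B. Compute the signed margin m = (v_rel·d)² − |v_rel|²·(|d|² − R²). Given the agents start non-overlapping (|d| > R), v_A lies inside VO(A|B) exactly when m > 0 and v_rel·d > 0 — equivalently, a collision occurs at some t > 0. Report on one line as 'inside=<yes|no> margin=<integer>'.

d = (-1, -16),  |d|² = 257;  R = 4+7 = 11,  c = 257−11² = 136
v_rel = (-1, -10),  |v_rel|² = 101;  v_rel·d = (-1)·(-1) + (-10)·(-16) = 161
101·t² − 322·t + 136 = 0  ⇒  m = 161² − 101·136 = 12185
m = 12185 > 0,  v_rel·d = 161 > 0  ⇒  inside

inside=yes margin=12185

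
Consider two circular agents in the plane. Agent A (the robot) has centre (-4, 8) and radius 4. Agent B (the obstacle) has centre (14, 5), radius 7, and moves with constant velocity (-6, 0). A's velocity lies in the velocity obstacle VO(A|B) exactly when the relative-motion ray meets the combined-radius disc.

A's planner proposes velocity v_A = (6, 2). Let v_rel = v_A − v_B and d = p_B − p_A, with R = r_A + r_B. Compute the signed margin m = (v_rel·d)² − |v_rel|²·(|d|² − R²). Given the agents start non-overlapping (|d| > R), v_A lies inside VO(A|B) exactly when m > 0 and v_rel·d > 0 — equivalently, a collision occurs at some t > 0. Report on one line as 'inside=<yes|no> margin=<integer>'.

d = (18, -3),  |d|² = 333;  R = 4+7 = 11,  c = 333−11² = 212
v_rel = (12, 2),  |v_rel|² = 148;  v_rel·d = (12)·(18) + (2)·(-3) = 210
148·t² − 420·t + 212 = 0  ⇒  m = 210² − 148·212 = 12724
m = 12724 > 0,  v_rel·d = 210 > 0  ⇒  inside

inside=yes margin=12724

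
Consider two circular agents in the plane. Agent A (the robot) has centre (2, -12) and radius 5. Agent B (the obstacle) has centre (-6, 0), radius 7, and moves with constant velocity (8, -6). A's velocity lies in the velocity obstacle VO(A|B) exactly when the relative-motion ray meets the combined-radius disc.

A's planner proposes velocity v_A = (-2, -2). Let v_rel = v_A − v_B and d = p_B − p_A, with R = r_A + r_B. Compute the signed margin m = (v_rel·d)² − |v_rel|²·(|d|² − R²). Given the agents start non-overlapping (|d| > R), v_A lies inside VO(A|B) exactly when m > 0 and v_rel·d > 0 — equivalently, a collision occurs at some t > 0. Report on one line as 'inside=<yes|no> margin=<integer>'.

d = (-8, 12),  |d|² = 208;  R = 5+7 = 12,  c = 208−12² = 64
v_rel = (-10, 4),  |v_rel|² = 116;  v_rel·d = (-10)·(-8) + (4)·(12) = 128
116·t² − 256·t + 64 = 0  ⇒  m = 128² − 116·64 = 8960
m = 8960 > 0,  v_rel·d = 128 > 0  ⇒  inside

inside=yes margin=8960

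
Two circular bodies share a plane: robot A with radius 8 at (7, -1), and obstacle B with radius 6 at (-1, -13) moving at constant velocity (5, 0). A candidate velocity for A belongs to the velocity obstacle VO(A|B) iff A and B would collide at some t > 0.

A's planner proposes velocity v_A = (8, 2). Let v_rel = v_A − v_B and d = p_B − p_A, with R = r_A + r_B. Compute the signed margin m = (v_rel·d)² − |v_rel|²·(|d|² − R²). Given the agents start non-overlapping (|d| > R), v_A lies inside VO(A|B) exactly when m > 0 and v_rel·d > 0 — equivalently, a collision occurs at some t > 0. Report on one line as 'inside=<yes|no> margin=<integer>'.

d = (-8, -12),  |d|² = 208;  R = 8+6 = 14,  c = 208−14² = 12
v_rel = (3, 2),  |v_rel|² = 13;  v_rel·d = (3)·(-8) + (2)·(-12) = -48
13·t² + 96·t + 12 = 0  ⇒  m = (-48)² − 13·12 = 2148
m = 2148 > 0,  v_rel·d = -48 < 0  ⇒  outside

inside=no margin=2148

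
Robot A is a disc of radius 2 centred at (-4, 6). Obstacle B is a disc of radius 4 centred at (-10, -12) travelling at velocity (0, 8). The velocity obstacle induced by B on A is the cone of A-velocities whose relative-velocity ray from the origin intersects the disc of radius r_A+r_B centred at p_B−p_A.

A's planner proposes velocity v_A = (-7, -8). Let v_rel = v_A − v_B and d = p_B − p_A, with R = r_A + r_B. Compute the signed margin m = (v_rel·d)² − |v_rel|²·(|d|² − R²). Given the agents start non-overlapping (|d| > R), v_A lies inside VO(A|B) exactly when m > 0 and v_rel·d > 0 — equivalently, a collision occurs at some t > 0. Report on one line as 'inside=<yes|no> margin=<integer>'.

d = (-6, -18),  |d|² = 360;  R = 2+4 = 6,  c = 360−6² = 324
v_rel = (-7, -16),  |v_rel|² = 305;  v_rel·d = (-7)·(-6) + (-16)·(-18) = 330
305·t² − 660·t + 324 = 0  ⇒  m = 330² − 305·324 = 10080
m = 10080 > 0,  v_rel·d = 330 > 0  ⇒  inside

inside=yes margin=10080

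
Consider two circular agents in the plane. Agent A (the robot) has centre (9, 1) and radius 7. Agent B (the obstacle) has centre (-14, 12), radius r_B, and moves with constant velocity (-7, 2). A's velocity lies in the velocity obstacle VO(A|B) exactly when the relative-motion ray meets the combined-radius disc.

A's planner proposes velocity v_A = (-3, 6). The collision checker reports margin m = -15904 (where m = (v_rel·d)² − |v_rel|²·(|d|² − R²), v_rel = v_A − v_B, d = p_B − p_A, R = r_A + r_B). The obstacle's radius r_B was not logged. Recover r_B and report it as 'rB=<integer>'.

m = -15904
d = (-23, 11);  v_rel = (4, 4),  |v_rel|² = 32
v_rel×d = (4)·(11) − (4)·(-23) = 136
since m = R²·32 − 136²:  R² = (18496 + -15904) / 32 = 81
R = √81 = 9  ⇒  r_B = 9 − 7 = 2

rB=2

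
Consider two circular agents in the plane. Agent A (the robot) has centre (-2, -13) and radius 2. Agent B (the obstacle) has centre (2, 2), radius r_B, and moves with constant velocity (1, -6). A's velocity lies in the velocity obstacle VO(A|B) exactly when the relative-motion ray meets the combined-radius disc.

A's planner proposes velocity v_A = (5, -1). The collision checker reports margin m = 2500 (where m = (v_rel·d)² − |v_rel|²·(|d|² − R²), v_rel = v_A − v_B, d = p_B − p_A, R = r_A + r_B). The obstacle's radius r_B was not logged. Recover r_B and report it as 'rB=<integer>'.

m = 2500
d = (4, 15);  v_rel = (4, 5),  |v_rel|² = 41
v_rel×d = (4)·(15) − (5)·(4) = 40
since m = R²·41 − 40²:  R² = (1600 + 2500) / 41 = 100
R = √100 = 10  ⇒  r_B = 10 − 2 = 8

rB=8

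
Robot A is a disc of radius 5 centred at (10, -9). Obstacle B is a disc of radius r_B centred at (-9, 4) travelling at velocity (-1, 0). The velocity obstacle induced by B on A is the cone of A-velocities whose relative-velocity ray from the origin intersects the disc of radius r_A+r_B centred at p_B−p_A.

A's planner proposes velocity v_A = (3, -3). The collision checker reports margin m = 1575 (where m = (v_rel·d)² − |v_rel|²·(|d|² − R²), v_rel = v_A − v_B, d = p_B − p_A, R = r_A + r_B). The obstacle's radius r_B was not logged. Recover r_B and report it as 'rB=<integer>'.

m = 1575
d = (-19, 13);  v_rel = (4, -3),  |v_rel|² = 25
v_rel×d = (4)·(13) − (-3)·(-19) = -5
since m = R²·25 − (-5)²:  R² = (25 + 1575) / 25 = 64
R = √64 = 8  ⇒  r_B = 8 − 5 = 3

rB=3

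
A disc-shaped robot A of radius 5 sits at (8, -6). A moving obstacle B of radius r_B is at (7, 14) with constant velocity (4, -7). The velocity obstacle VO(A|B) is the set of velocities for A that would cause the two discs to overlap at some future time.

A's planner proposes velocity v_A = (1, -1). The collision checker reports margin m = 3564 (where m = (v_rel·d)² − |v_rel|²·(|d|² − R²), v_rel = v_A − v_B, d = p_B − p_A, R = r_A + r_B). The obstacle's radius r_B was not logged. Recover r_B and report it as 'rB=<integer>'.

m = 3564
d = (-1, 20);  v_rel = (-3, 6),  |v_rel|² = 45
v_rel×d = (-3)·(20) − (6)·(-1) = -54
since m = R²·45 − (-54)²:  R² = (2916 + 3564) / 45 = 144
R = √144 = 12  ⇒  r_B = 12 − 5 = 7

rB=7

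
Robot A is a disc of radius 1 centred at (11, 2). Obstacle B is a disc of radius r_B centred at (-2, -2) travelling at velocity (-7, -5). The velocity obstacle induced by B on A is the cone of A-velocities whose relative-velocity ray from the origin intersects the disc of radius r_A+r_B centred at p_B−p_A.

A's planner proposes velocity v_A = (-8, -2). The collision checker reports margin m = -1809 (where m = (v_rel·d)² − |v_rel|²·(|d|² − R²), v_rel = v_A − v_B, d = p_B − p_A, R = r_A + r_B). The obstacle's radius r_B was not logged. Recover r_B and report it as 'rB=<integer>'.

m = -1809
d = (-13, -4);  v_rel = (-1, 3),  |v_rel|² = 10
v_rel×d = (-1)·(-4) − (3)·(-13) = 43
since m = R²·10 − 43²:  R² = (1849 + -1809) / 10 = 4
R = √4 = 2  ⇒  r_B = 2 − 1 = 1

rB=1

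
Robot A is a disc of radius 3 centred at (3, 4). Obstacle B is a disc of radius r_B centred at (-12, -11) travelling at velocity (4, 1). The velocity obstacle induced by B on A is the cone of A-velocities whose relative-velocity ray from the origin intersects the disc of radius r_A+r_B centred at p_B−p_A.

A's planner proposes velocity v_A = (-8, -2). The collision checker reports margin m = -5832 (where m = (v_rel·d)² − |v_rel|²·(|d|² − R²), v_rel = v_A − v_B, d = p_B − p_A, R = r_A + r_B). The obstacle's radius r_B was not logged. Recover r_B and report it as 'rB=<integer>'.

m = -5832
d = (-15, -15);  v_rel = (-12, -3),  |v_rel|² = 153
v_rel×d = (-12)·(-15) − (-3)·(-15) = 135
since m = R²·153 − 135²:  R² = (18225 + -5832) / 153 = 81
R = √81 = 9  ⇒  r_B = 9 − 3 = 6

rB=6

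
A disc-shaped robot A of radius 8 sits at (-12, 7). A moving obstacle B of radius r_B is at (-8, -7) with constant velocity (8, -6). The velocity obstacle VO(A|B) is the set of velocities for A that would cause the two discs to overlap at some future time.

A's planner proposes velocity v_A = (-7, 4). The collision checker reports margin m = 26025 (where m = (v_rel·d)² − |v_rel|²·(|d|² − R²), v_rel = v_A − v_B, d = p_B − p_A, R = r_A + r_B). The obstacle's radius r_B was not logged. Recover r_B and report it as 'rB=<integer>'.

m = 26025
d = (4, -14);  v_rel = (-15, 10),  |v_rel|² = 325
v_rel×d = (-15)·(-14) − (10)·(4) = 170
since m = R²·325 − 170²:  R² = (28900 + 26025) / 325 = 169
R = √169 = 13  ⇒  r_B = 13 − 8 = 5

rB=5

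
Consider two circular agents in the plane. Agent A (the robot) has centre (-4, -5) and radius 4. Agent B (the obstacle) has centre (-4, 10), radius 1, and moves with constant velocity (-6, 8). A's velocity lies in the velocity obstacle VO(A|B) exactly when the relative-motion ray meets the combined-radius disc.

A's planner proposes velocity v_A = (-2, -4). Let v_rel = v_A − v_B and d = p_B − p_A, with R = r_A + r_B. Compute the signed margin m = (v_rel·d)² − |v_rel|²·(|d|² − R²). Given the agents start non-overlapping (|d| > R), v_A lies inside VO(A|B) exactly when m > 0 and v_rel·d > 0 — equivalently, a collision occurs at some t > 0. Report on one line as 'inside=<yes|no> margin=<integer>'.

d = (0, 15),  |d|² = 225;  R = 4+1 = 5,  c = 225−5² = 200
v_rel = (4, -12),  |v_rel|² = 160;  v_rel·d = (4)·(0) + (-12)·(15) = -180
160·t² + 360·t + 200 = 0  ⇒  m = (-180)² − 160·200 = 400
m = 400 > 0,  v_rel·d = -180 < 0  ⇒  outside

inside=no margin=400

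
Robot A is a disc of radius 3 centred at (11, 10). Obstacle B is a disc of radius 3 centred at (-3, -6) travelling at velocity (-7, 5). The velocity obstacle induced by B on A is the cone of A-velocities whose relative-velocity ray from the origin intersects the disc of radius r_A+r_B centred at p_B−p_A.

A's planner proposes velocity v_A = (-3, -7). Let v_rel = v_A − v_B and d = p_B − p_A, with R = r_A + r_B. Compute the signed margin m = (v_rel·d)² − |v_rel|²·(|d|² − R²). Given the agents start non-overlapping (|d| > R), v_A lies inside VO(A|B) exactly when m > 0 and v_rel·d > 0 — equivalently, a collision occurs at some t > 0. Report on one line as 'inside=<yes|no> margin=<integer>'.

d = (-14, -16),  |d|² = 452;  R = 3+3 = 6,  c = 452−6² = 416
v_rel = (4, -12),  |v_rel|² = 160;  v_rel·d = (4)·(-14) + (-12)·(-16) = 136
160·t² − 272·t + 416 = 0  ⇒  m = 136² − 160·416 = -48064
m = -48064 < 0,  v_rel·d = 136 > 0  ⇒  outside

inside=no margin=-48064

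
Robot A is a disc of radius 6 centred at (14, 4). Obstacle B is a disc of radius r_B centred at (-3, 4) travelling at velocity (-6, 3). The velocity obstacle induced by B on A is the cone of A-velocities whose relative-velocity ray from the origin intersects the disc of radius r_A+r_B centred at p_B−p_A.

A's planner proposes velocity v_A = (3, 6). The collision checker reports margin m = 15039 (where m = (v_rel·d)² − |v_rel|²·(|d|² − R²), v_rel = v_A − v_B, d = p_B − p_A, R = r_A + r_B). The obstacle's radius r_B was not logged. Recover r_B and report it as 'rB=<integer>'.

m = 15039
d = (-17, 0);  v_rel = (9, 3),  |v_rel|² = 90
v_rel×d = (9)·(0) − (3)·(-17) = 51
since m = R²·90 − 51²:  R² = (2601 + 15039) / 90 = 196
R = √196 = 14  ⇒  r_B = 14 − 6 = 8

rB=8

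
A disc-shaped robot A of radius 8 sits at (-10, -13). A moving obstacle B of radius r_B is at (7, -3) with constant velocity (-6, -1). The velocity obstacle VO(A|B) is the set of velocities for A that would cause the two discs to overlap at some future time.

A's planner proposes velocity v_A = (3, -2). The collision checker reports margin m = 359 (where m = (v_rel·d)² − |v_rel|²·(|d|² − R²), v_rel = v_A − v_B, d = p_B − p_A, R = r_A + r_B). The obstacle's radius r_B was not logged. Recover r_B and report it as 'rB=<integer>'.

m = 359
d = (17, 10);  v_rel = (9, -1),  |v_rel|² = 82
v_rel×d = (9)·(10) − (-1)·(17) = 107
since m = R²·82 − 107²:  R² = (11449 + 359) / 82 = 144
R = √144 = 12  ⇒  r_B = 12 − 8 = 4

rB=4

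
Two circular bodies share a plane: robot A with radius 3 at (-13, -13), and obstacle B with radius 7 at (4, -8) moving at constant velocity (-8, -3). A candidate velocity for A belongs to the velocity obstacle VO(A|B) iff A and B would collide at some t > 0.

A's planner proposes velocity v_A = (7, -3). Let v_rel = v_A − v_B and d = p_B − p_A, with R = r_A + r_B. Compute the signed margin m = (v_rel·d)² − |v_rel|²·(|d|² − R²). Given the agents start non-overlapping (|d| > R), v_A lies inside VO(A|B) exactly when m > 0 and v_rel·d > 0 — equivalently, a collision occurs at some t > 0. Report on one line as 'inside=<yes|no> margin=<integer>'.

d = (17, 5),  |d|² = 314;  R = 3+7 = 10,  c = 314−10² = 214
v_rel = (15, 0),  |v_rel|² = 225;  v_rel·d = (15)·(17) + (0)·(5) = 255
225·t² − 510·t + 214 = 0  ⇒  m = 255² − 225·214 = 16875
m = 16875 > 0,  v_rel·d = 255 > 0  ⇒  inside

inside=yes margin=16875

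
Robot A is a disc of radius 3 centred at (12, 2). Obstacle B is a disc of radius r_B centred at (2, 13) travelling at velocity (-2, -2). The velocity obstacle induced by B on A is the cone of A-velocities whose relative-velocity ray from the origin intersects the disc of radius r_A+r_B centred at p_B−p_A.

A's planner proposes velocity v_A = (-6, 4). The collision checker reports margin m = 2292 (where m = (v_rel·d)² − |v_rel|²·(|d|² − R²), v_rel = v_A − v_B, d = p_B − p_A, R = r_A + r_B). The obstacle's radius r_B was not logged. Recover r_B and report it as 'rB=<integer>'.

m = 2292
d = (-10, 11);  v_rel = (-4, 6),  |v_rel|² = 52
v_rel×d = (-4)·(11) − (6)·(-10) = 16
since m = R²·52 − 16²:  R² = (256 + 2292) / 52 = 49
R = √49 = 7  ⇒  r_B = 7 − 3 = 4

rB=4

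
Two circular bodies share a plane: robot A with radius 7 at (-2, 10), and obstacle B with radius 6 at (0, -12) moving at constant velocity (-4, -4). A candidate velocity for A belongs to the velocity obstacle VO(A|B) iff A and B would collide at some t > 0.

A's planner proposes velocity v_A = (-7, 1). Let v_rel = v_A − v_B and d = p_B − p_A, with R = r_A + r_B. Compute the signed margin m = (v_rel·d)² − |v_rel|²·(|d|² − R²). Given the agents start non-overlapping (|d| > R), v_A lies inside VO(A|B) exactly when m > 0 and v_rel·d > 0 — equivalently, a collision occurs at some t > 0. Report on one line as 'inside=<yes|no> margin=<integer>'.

d = (2, -22),  |d|² = 488;  R = 7+6 = 13,  c = 488−13² = 319
v_rel = (-3, 5),  |v_rel|² = 34;  v_rel·d = (-3)·(2) + (5)·(-22) = -116
34·t² + 232·t + 319 = 0  ⇒  m = (-116)² − 34·319 = 2610
m = 2610 > 0,  v_rel·d = -116 < 0  ⇒  outside

inside=no margin=2610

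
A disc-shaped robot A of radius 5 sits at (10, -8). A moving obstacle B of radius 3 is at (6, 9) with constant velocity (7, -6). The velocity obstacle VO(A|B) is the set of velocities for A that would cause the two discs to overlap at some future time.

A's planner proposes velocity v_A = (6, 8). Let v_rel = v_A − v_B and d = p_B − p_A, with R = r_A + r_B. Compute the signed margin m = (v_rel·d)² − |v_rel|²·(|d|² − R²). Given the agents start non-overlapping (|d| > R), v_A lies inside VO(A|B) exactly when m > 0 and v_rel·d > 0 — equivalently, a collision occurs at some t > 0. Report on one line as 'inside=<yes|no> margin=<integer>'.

d = (-4, 17),  |d|² = 305;  R = 5+3 = 8,  c = 305−8² = 241
v_rel = (-1, 14),  |v_rel|² = 197;  v_rel·d = (-1)·(-4) + (14)·(17) = 242
197·t² − 484·t + 241 = 0  ⇒  m = 242² − 197·241 = 11087
m = 11087 > 0,  v_rel·d = 242 > 0  ⇒  inside

inside=yes margin=11087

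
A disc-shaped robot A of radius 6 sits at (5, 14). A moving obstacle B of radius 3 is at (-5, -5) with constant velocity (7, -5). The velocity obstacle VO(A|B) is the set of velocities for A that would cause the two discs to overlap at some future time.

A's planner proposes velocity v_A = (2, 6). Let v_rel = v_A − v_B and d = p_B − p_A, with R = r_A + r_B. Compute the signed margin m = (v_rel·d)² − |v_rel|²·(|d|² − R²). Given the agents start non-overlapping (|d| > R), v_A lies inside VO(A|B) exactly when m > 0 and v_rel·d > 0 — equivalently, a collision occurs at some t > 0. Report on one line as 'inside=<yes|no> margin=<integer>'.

d = (-10, -19),  |d|² = 461;  R = 6+3 = 9,  c = 461−9² = 380
v_rel = (-5, 11),  |v_rel|² = 146;  v_rel·d = (-5)·(-10) + (11)·(-19) = -159
146·t² + 318·t + 380 = 0  ⇒  m = (-159)² − 146·380 = -30199
m = -30199 < 0,  v_rel·d = -159 < 0  ⇒  outside

inside=no margin=-30199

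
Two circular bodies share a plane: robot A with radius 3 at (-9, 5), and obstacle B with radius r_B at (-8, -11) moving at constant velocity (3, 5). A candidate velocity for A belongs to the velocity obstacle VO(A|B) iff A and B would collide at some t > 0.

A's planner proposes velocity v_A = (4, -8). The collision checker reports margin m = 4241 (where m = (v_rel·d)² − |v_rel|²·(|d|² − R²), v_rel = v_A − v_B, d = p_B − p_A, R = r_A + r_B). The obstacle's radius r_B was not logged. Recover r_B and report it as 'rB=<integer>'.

m = 4241
d = (1, -16);  v_rel = (1, -13),  |v_rel|² = 170
v_rel×d = (1)·(-16) − (-13)·(1) = -3
since m = R²·170 − (-3)²:  R² = (9 + 4241) / 170 = 25
R = √25 = 5  ⇒  r_B = 5 − 3 = 2

rB=2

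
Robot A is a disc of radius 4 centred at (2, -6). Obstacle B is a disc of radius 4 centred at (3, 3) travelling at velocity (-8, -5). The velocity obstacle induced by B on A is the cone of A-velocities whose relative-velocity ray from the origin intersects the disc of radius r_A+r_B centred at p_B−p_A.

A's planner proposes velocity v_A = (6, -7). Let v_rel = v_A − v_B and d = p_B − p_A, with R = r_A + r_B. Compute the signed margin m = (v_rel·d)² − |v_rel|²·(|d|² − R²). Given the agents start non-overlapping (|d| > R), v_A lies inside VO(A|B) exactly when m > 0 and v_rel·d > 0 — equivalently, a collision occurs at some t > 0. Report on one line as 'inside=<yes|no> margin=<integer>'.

d = (1, 9),  |d|² = 82;  R = 4+4 = 8,  c = 82−8² = 18
v_rel = (14, -2),  |v_rel|² = 200;  v_rel·d = (14)·(1) + (-2)·(9) = -4
200·t² + 8·t + 18 = 0  ⇒  m = (-4)² − 200·18 = -3584
m = -3584 < 0,  v_rel·d = -4 < 0  ⇒  outside

inside=no margin=-3584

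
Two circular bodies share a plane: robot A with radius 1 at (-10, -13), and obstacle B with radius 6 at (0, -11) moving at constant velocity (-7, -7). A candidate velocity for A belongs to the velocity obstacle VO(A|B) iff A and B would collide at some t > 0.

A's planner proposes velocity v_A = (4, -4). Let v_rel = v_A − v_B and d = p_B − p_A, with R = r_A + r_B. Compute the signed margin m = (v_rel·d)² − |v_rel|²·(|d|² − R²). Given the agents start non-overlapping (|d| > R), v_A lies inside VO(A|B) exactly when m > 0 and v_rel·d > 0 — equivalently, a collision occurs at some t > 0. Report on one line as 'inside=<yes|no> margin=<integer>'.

d = (10, 2),  |d|² = 104;  R = 1+6 = 7,  c = 104−7² = 55
v_rel = (11, 3),  |v_rel|² = 130;  v_rel·d = (11)·(10) + (3)·(2) = 116
130·t² − 232·t + 55 = 0  ⇒  m = 116² − 130·55 = 6306
m = 6306 > 0,  v_rel·d = 116 > 0  ⇒  inside

inside=yes margin=6306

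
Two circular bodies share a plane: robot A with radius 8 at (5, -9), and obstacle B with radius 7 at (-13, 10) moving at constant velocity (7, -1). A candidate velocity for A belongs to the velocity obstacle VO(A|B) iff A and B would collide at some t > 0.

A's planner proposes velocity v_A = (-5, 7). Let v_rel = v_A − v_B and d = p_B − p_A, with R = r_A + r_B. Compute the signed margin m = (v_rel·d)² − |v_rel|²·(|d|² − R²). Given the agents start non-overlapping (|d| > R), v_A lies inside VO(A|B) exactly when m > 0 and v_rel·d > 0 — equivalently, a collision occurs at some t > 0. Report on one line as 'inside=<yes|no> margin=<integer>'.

d = (-18, 19),  |d|² = 685;  R = 8+7 = 15,  c = 685−15² = 460
v_rel = (-12, 8),  |v_rel|² = 208;  v_rel·d = (-12)·(-18) + (8)·(19) = 368
208·t² − 736·t + 460 = 0  ⇒  m = 368² − 208·460 = 39744
m = 39744 > 0,  v_rel·d = 368 > 0  ⇒  inside

inside=yes margin=39744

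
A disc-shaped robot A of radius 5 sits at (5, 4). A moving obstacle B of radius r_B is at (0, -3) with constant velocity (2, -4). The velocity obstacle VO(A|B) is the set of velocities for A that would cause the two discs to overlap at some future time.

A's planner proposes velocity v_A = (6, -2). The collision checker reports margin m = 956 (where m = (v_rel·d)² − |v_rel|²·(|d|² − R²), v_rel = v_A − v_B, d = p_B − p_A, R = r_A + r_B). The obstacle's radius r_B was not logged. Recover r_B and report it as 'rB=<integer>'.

m = 956
d = (-5, -7);  v_rel = (4, 2),  |v_rel|² = 20
v_rel×d = (4)·(-7) − (2)·(-5) = -18
since m = R²·20 − (-18)²:  R² = (324 + 956) / 20 = 64
R = √64 = 8  ⇒  r_B = 8 − 5 = 3

rB=3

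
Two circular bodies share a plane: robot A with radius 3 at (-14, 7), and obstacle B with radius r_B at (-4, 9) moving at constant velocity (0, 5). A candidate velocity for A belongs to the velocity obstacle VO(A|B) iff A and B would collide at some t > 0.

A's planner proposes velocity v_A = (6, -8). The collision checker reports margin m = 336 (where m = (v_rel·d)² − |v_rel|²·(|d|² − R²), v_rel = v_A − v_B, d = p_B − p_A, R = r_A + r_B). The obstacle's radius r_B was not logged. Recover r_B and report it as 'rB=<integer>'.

m = 336
d = (10, 2);  v_rel = (6, -13),  |v_rel|² = 205
v_rel×d = (6)·(2) − (-13)·(10) = 142
since m = R²·205 − 142²:  R² = (20164 + 336) / 205 = 100
R = √100 = 10  ⇒  r_B = 10 − 3 = 7

rB=7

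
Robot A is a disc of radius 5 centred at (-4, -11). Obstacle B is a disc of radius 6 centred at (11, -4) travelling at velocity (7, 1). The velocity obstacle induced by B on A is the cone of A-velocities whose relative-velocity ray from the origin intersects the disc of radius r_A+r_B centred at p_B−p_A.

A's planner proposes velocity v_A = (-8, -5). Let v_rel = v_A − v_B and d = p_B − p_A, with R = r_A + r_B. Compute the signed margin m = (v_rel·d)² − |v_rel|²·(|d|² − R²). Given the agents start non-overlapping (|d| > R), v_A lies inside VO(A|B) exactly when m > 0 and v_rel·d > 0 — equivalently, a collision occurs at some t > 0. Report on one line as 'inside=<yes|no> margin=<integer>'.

d = (15, 7),  |d|² = 274;  R = 5+6 = 11,  c = 274−11² = 153
v_rel = (-15, -6),  |v_rel|² = 261;  v_rel·d = (-15)·(15) + (-6)·(7) = -267
261·t² + 534·t + 153 = 0  ⇒  m = (-267)² − 261·153 = 31356
m = 31356 > 0,  v_rel·d = -267 < 0  ⇒  outside

inside=no margin=31356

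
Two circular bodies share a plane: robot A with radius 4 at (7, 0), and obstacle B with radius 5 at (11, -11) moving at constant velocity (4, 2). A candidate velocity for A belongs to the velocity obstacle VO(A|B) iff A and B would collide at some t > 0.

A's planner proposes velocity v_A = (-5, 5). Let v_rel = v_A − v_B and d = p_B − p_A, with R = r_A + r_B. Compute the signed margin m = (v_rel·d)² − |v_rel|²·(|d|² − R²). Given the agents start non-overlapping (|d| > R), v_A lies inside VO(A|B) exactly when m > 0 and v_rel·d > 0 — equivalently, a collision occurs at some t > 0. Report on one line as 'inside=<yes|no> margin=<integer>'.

d = (4, -11),  |d|² = 137;  R = 4+5 = 9,  c = 137−9² = 56
v_rel = (-9, 3),  |v_rel|² = 90;  v_rel·d = (-9)·(4) + (3)·(-11) = -69
90·t² + 138·t + 56 = 0  ⇒  m = (-69)² − 90·56 = -279
m = -279 < 0,  v_rel·d = -69 < 0  ⇒  outside

inside=no margin=-279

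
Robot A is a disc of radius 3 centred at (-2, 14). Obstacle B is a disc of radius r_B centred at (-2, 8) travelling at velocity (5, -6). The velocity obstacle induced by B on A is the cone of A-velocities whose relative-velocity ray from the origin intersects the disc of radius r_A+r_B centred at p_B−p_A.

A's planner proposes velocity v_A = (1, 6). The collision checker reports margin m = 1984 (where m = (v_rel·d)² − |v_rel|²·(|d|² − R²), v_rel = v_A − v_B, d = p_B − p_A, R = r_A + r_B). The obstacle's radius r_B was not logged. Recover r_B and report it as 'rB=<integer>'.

m = 1984
d = (0, -6);  v_rel = (-4, 12),  |v_rel|² = 160
v_rel×d = (-4)·(-6) − (12)·(0) = 24
since m = R²·160 − 24²:  R² = (576 + 1984) / 160 = 16
R = √16 = 4  ⇒  r_B = 4 − 3 = 1

rB=1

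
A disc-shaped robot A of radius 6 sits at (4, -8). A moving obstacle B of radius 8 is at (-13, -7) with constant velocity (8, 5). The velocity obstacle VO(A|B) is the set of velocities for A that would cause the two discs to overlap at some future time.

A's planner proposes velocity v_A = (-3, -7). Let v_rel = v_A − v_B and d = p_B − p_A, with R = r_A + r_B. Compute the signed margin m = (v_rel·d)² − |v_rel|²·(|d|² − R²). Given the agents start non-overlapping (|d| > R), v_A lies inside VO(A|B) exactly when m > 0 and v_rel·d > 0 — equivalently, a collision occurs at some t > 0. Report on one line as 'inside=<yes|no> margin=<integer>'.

d = (-17, 1),  |d|² = 290;  R = 6+8 = 14,  c = 290−14² = 94
v_rel = (-11, -12),  |v_rel|² = 265;  v_rel·d = (-11)·(-17) + (-12)·(1) = 175
265·t² − 350·t + 94 = 0  ⇒  m = 175² − 265·94 = 5715
m = 5715 > 0,  v_rel·d = 175 > 0  ⇒  inside

inside=yes margin=5715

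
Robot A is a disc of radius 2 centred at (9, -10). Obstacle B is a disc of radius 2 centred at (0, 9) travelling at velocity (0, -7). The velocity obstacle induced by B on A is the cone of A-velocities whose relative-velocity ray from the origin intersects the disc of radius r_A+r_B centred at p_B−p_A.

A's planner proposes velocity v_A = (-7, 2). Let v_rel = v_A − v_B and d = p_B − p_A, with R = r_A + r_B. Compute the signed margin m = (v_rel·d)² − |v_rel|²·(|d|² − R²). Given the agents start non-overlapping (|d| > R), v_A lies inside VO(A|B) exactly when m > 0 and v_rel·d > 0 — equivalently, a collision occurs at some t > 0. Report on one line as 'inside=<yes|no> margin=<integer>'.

d = (-9, 19),  |d|² = 442;  R = 2+2 = 4,  c = 442−4² = 426
v_rel = (-7, 9),  |v_rel|² = 130;  v_rel·d = (-7)·(-9) + (9)·(19) = 234
130·t² − 468·t + 426 = 0  ⇒  m = 234² − 130·426 = -624
m = -624 < 0,  v_rel·d = 234 > 0  ⇒  outside

inside=no margin=-624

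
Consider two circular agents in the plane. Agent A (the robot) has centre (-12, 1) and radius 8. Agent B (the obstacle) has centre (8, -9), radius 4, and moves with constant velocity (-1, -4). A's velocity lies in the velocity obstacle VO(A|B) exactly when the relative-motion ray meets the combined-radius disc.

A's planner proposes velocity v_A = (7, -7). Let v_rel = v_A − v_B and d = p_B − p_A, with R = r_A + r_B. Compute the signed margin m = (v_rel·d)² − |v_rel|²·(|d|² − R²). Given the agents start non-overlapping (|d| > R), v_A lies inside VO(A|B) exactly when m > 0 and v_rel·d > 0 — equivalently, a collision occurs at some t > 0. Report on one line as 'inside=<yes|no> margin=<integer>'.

d = (20, -10),  |d|² = 500;  R = 8+4 = 12,  c = 500−12² = 356
v_rel = (8, -3),  |v_rel|² = 73;  v_rel·d = (8)·(20) + (-3)·(-10) = 190
73·t² − 380·t + 356 = 0  ⇒  m = 190² − 73·356 = 10112
m = 10112 > 0,  v_rel·d = 190 > 0  ⇒  inside

inside=yes margin=10112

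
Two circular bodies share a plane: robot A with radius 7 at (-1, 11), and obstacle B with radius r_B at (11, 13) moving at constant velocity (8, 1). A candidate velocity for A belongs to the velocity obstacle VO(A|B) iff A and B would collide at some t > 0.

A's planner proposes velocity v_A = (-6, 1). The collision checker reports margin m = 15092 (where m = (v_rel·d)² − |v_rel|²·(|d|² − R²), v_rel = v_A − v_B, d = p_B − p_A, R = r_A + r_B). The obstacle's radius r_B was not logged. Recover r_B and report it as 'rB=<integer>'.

m = 15092
d = (12, 2);  v_rel = (-14, 0),  |v_rel|² = 196
v_rel×d = (-14)·(2) − (0)·(12) = -28
since m = R²·196 − (-28)²:  R² = (784 + 15092) / 196 = 81
R = √81 = 9  ⇒  r_B = 9 − 7 = 2

rB=2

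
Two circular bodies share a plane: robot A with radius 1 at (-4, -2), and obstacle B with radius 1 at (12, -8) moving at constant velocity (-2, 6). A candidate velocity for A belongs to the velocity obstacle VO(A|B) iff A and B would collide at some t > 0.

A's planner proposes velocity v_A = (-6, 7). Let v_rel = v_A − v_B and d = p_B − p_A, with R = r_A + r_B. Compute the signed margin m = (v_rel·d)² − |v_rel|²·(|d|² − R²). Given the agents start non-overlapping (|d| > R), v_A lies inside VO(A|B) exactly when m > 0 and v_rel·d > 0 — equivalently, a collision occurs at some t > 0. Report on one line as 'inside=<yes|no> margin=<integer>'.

d = (16, -6),  |d|² = 292;  R = 1+1 = 2,  c = 292−2² = 288
v_rel = (-4, 1),  |v_rel|² = 17;  v_rel·d = (-4)·(16) + (1)·(-6) = -70
17·t² + 140·t + 288 = 0  ⇒  m = (-70)² − 17·288 = 4
m = 4 > 0,  v_rel·d = -70 < 0  ⇒  outside

inside=no margin=4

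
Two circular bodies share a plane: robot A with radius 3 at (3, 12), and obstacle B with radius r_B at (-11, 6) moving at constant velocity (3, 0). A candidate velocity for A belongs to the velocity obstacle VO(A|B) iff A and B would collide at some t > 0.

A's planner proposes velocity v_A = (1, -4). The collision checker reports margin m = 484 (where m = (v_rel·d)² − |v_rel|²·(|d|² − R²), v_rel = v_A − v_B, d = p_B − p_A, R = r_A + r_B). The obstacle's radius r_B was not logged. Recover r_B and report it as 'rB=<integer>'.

m = 484
d = (-14, -6);  v_rel = (-2, -4),  |v_rel|² = 20
v_rel×d = (-2)·(-6) − (-4)·(-14) = -44
since m = R²·20 − (-44)²:  R² = (1936 + 484) / 20 = 121
R = √121 = 11  ⇒  r_B = 11 − 3 = 8

rB=8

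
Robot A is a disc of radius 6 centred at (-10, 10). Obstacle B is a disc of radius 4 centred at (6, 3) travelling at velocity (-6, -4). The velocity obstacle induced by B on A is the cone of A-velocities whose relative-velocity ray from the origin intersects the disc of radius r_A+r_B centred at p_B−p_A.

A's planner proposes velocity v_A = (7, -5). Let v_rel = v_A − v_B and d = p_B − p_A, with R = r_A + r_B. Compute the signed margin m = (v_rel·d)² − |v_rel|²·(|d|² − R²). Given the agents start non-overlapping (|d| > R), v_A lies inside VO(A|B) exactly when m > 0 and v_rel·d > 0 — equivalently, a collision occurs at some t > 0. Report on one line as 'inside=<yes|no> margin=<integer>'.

d = (16, -7),  |d|² = 305;  R = 6+4 = 10,  c = 305−10² = 205
v_rel = (13, -1),  |v_rel|² = 170;  v_rel·d = (13)·(16) + (-1)·(-7) = 215
170·t² − 430·t + 205 = 0  ⇒  m = 215² − 170·205 = 11375
m = 11375 > 0,  v_rel·d = 215 > 0  ⇒  inside

inside=yes margin=11375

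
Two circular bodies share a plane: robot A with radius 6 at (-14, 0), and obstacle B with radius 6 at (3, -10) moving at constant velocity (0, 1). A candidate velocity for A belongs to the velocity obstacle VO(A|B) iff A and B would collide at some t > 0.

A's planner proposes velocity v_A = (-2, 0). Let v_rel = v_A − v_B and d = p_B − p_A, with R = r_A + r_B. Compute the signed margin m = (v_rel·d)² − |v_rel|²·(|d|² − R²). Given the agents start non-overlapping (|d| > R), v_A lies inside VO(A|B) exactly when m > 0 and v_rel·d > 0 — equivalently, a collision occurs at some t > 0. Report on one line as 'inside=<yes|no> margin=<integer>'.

d = (17, -10),  |d|² = 389;  R = 6+6 = 12,  c = 389−12² = 245
v_rel = (-2, -1),  |v_rel|² = 5;  v_rel·d = (-2)·(17) + (-1)·(-10) = -24
5·t² + 48·t + 245 = 0  ⇒  m = (-24)² − 5·245 = -649
m = -649 < 0,  v_rel·d = -24 < 0  ⇒  outside

inside=no margin=-649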